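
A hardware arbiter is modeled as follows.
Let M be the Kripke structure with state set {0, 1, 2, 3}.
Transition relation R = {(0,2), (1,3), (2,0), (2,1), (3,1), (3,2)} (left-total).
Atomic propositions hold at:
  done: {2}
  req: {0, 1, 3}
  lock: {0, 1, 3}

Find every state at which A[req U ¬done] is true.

Sat(¬done) = {0, 1, 3}
A[req U ¬done]: least fixpoint, start Z0 = Sat(¬done) = {0, 1, 3}, add states in Sat(req) with every successor in Z. Already a fixed point.
Sat(A[req U ¬done]) = {0, 1, 3}

{0, 1, 3}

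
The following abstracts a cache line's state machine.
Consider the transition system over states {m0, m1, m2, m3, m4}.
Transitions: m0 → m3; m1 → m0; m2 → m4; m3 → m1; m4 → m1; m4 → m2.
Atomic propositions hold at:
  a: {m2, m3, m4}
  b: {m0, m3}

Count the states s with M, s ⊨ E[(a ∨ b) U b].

Sat(a ∨ b) = {m0, m2, m3, m4}
E[(a ∨ b) U b]: least fixpoint, start Z0 = Sat(b) = {m0, m3}, add states in Sat(a ∨ b) with some successor in Z. Already a fixed point.
Sat(E[(a ∨ b) U b]) = {m0, m3}
|Sat(E[(a ∨ b) U b])| = |{m0, m3}| = 2.

2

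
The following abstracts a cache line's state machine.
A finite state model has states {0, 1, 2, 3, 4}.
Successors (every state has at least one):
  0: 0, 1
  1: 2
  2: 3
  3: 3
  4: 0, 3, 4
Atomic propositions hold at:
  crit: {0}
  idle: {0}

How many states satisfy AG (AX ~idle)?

3

Sat(~idle) = {1, 2, 3, 4}
Sat(AX ~idle) = {s : every successor in {1, 2, 3, 4}} = {1, 2, 3}
AG (AX ~idle): greatest fixpoint, start Z0 = {1, 2, 3}, keep only states in Sat with every successor in Z. Already a fixed point.
Sat(AG (AX ~idle)) = {1, 2, 3}
|Sat(AG (AX ~idle))| = |{1, 2, 3}| = 3.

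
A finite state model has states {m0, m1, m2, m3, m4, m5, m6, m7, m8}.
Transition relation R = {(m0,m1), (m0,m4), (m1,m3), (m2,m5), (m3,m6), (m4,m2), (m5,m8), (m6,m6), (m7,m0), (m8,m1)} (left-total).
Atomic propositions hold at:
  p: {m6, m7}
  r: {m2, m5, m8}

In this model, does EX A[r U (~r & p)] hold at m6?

Sat(~r) = {m0, m1, m3, m4, m6, m7}
Sat(~r & p) = {m6, m7}
A[r U (~r & p)]: least fixpoint, start Z0 = Sat((~r & p)) = {m6, m7}, add states in Sat(r) with every successor in Z. Already a fixed point.
Sat(A[r U (~r & p)]) = {m6, m7}
Sat(EX A[r U (~r & p)]) = {s : some successor in {m6, m7}} = {m3, m6}
m6 ∈ Sat(EX A[r U (~r & p)]) = {m3, m6}, so the formula holds at m6.

Yes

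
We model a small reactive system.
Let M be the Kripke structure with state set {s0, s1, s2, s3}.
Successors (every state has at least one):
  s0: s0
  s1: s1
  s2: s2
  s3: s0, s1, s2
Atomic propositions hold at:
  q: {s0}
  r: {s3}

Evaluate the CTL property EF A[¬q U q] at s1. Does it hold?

No

Sat(¬q) = {s1, s2, s3}
A[¬q U q]: least fixpoint, start Z0 = Sat(q) = {s0}, add states in Sat(¬q) with every successor in Z. Already a fixed point.
Sat(A[¬q U q]) = {s0}
EF A[¬q U q]: least fixpoint, start Z0 = {s0}, add states with some successor in Z. Z1 = {s0, s3}; fixed.
Sat(EF A[¬q U q]) = {s0, s3}
s1 ∉ Sat(EF A[¬q U q]) = {s0, s3}, so the formula does not hold at s1.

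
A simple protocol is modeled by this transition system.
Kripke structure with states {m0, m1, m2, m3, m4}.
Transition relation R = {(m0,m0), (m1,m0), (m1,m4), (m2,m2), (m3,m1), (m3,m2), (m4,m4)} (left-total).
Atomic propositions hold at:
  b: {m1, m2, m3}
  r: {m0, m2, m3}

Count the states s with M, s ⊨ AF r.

AF r: least fixpoint, start Z0 = {m0, m2, m3}, add states with every successor in Z. Already a fixed point.
Sat(AF r) = {m0, m2, m3}
|Sat(AF r)| = |{m0, m2, m3}| = 3.

3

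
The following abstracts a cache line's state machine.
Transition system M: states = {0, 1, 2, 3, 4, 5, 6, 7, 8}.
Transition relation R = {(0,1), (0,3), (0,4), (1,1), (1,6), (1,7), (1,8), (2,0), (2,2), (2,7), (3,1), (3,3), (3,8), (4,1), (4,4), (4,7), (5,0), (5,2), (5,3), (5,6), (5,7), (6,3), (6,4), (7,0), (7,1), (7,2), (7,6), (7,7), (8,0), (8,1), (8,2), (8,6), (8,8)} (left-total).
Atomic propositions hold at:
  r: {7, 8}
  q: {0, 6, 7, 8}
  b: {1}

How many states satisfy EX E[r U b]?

E[r U b]: least fixpoint, start Z0 = Sat(b) = {1}, add states in Sat(r) with some successor in Z. Z1 = {1, 7, 8}; fixed.
Sat(E[r U b]) = {1, 7, 8}
Sat(EX E[r U b]) = {s : some successor in {1, 7, 8}} = {0, 1, 2, 3, 4, 5, 7, 8}
|Sat(EX E[r U b])| = |{0, 1, 2, 3, 4, 5, 7, 8}| = 8.

8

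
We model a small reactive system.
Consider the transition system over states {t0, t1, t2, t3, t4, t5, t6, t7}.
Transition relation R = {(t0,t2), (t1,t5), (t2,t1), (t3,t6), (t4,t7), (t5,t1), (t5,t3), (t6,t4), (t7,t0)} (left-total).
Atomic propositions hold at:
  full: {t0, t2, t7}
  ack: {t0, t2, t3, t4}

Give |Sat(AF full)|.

AF full: least fixpoint, start Z0 = {t0, t2, t7}, add states with every successor in Z. Z1 = {t0, t2, t4, t7}; Z2 = {t0, t2, t4, t6, t7}; Z3 = {t0, t2, t3, t4, t6, t7}; fixed.
Sat(AF full) = {t0, t2, t3, t4, t6, t7}
|Sat(AF full)| = |{t0, t2, t3, t4, t6, t7}| = 6.

6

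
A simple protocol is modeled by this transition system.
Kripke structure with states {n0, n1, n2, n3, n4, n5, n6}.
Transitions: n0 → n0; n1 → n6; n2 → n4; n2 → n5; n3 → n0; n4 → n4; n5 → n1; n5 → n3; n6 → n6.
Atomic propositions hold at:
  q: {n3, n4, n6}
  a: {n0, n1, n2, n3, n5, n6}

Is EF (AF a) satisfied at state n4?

AF a: least fixpoint, start Z0 = {n0, n1, n2, n3, n5, n6}, add states with every successor in Z. Already a fixed point.
Sat(AF a) = {n0, n1, n2, n3, n5, n6}
EF (AF a): least fixpoint, start Z0 = {n0, n1, n2, n3, n5, n6}, add states with some successor in Z. Already a fixed point.
Sat(EF (AF a)) = {n0, n1, n2, n3, n5, n6}
n4 ∉ Sat(EF (AF a)) = {n0, n1, n2, n3, n5, n6}, so the formula does not hold at n4.

No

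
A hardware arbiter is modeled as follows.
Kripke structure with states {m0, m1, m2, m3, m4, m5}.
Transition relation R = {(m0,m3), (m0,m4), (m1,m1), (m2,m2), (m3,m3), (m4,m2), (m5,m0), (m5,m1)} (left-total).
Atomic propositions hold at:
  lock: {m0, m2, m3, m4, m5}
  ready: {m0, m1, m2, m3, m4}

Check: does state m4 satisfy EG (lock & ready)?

Sat(lock & ready) = {m0, m2, m3, m4}
EG (lock & ready): greatest fixpoint, start Z0 = {m0, m2, m3, m4}, keep only states in Sat with some successor in Z. Already a fixed point.
Sat(EG (lock & ready)) = {m0, m2, m3, m4}
m4 ∈ Sat(EG (lock & ready)) = {m0, m2, m3, m4}, so the formula holds at m4.

Yes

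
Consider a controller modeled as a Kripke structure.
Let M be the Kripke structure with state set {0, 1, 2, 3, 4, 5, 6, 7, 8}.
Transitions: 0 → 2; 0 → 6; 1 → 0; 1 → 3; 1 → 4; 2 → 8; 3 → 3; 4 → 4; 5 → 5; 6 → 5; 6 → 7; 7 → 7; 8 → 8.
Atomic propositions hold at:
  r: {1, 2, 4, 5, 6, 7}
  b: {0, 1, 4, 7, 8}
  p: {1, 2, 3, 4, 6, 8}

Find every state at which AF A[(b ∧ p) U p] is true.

{0, 1, 2, 3, 4, 6, 8}

Sat(b ∧ p) = {1, 4, 8}
A[(b ∧ p) U p]: least fixpoint, start Z0 = Sat(p) = {1, 2, 3, 4, 6, 8}, add states in Sat(b ∧ p) with every successor in Z. Already a fixed point.
Sat(A[(b ∧ p) U p]) = {1, 2, 3, 4, 6, 8}
AF A[(b ∧ p) U p]: least fixpoint, start Z0 = {1, 2, 3, 4, 6, 8}, add states with every successor in Z. Z1 = {0, 1, 2, 3, 4, 6, 8}; fixed.
Sat(AF A[(b ∧ p) U p]) = {0, 1, 2, 3, 4, 6, 8}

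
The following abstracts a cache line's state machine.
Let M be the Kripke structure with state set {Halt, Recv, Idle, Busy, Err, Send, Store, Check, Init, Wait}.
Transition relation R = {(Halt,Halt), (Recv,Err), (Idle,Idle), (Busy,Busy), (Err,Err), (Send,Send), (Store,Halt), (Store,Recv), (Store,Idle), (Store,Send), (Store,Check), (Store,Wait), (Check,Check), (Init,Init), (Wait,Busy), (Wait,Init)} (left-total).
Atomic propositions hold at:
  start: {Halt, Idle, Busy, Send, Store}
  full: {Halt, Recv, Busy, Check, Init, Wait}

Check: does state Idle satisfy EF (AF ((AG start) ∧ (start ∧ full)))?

AG start: greatest fixpoint, start Z0 = {Halt, Idle, Busy, Send, Store}, keep only states in Sat with every successor in Z. Z1 = {Halt, Idle, Busy, Send}; fixed.
Sat(AG start) = {Halt, Idle, Busy, Send}
Sat(start ∧ full) = {Halt, Busy}
Sat((AG start) ∧ (start ∧ full)) = {Halt, Busy}
AF ((AG start) ∧ (start ∧ full)): least fixpoint, start Z0 = {Halt, Busy}, add states with every successor in Z. Already a fixed point.
Sat(AF ((AG start) ∧ (start ∧ full))) = {Halt, Busy}
EF (AF ((AG start) ∧ (start ∧ full))): least fixpoint, start Z0 = {Halt, Busy}, add states with some successor in Z. Z1 = {Halt, Busy, Store, Wait}; fixed.
Sat(EF (AF ((AG start) ∧ (start ∧ full)))) = {Halt, Busy, Store, Wait}
Idle ∉ Sat(EF (AF ((AG start) ∧ (start ∧ full)))) = {Halt, Busy, Store, Wait}, so the formula does not hold at Idle.

No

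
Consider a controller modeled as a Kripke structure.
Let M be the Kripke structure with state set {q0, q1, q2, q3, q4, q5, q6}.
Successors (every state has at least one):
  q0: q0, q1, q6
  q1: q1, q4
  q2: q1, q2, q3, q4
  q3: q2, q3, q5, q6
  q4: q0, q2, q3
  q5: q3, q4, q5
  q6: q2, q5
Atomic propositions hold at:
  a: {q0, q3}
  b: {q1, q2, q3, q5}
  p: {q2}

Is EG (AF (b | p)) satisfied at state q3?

Sat(b | p) = {q1, q2, q3, q5}
AF (b | p): least fixpoint, start Z0 = {q1, q2, q3, q5}, add states with every successor in Z. Z1 = {q1, q2, q3, q5, q6}; fixed.
Sat(AF (b | p)) = {q1, q2, q3, q5, q6}
EG (AF (b | p)): greatest fixpoint, start Z0 = {q1, q2, q3, q5, q6}, keep only states in Sat with some successor in Z. Already a fixed point.
Sat(EG (AF (b | p))) = {q1, q2, q3, q5, q6}
q3 ∈ Sat(EG (AF (b | p))) = {q1, q2, q3, q5, q6}, so the formula holds at q3.

Yes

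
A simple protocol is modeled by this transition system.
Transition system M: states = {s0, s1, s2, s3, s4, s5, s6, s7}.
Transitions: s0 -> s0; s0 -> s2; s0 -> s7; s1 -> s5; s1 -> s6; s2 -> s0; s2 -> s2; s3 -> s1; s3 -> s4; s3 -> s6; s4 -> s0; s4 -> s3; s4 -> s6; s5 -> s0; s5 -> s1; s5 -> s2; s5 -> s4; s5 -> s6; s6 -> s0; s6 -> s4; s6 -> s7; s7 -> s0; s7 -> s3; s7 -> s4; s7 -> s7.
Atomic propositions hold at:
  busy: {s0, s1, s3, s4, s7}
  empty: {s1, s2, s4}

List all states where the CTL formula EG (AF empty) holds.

{s2}

AF empty: least fixpoint, start Z0 = {s1, s2, s4}, add states with every successor in Z. Already a fixed point.
Sat(AF empty) = {s1, s2, s4}
EG (AF empty): greatest fixpoint, start Z0 = {s1, s2, s4}, keep only states in Sat with some successor in Z. Z1 = {s2}; fixed.
Sat(EG (AF empty)) = {s2}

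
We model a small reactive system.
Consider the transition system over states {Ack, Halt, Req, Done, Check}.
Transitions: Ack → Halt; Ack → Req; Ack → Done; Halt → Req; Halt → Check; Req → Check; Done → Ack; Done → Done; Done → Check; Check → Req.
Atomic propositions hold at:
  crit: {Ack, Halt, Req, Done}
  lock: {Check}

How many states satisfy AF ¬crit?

Sat(¬crit) = {Check}
AF ¬crit: least fixpoint, start Z0 = {Check}, add states with every successor in Z. Z1 = {Req, Check}; Z2 = {Halt, Req, Check}; fixed.
Sat(AF ¬crit) = {Halt, Req, Check}
|Sat(AF ¬crit)| = |{Halt, Req, Check}| = 3.

3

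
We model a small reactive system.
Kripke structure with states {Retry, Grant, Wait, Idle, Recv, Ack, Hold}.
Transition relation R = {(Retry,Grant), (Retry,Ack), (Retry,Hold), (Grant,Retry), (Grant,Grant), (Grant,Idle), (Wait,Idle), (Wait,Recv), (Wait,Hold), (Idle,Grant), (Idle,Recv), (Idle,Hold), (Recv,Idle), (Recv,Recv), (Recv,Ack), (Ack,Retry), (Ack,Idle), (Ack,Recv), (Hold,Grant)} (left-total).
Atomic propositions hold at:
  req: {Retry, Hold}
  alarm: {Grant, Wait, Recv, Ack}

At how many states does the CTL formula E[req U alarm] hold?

E[req U alarm]: least fixpoint, start Z0 = Sat(alarm) = {Grant, Wait, Recv, Ack}, add states in Sat(req) with some successor in Z. Z1 = {Retry, Grant, Wait, Recv, Ack, Hold}; fixed.
Sat(E[req U alarm]) = {Retry, Grant, Wait, Recv, Ack, Hold}
|Sat(E[req U alarm])| = |{Retry, Grant, Wait, Recv, Ack, Hold}| = 6.

6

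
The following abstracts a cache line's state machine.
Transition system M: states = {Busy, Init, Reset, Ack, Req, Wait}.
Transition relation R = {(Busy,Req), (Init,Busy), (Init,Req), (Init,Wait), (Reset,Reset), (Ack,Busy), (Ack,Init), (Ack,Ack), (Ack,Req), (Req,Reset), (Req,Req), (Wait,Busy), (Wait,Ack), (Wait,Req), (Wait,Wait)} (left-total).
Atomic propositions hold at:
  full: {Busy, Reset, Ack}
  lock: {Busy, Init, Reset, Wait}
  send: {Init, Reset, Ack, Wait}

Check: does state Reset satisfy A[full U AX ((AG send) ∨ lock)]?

Yes

AG send: greatest fixpoint, start Z0 = {Init, Reset, Ack, Wait}, keep only states in Sat with every successor in Z. Z1 = {Reset}; fixed.
Sat(AG send) = {Reset}
Sat((AG send) ∨ lock) = {Busy, Init, Reset, Wait}
Sat(AX ((AG send) ∨ lock)) = {s : every successor in {Busy, Init, Reset, Wait}} = {Reset}
A[full U AX ((AG send) ∨ lock)]: least fixpoint, start Z0 = Sat(AX ((AG send) ∨ lock)) = {Reset}, add states in Sat(full) with every successor in Z. Already a fixed point.
Sat(A[full U AX ((AG send) ∨ lock)]) = {Reset}
Reset ∈ Sat(A[full U AX ((AG send) ∨ lock)]) = {Reset}, so the formula holds at Reset.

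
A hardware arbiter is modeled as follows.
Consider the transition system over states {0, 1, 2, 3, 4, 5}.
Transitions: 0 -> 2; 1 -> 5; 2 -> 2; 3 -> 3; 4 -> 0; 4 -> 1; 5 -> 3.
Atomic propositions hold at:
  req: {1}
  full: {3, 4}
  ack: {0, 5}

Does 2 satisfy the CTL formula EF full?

No

EF full: least fixpoint, start Z0 = {3, 4}, add states with some successor in Z. Z1 = {3, 4, 5}; Z2 = {1, 3, 4, 5}; fixed.
Sat(EF full) = {1, 3, 4, 5}
2 ∉ Sat(EF full) = {1, 3, 4, 5}, so the formula does not hold at 2.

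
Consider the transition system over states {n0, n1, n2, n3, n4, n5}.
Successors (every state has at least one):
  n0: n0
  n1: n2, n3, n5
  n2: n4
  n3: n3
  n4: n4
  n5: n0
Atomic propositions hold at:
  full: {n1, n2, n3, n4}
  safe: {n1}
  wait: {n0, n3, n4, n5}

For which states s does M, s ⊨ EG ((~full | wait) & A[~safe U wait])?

Sat(~full) = {n0, n5}
Sat(~full | wait) = {n0, n3, n4, n5}
Sat(~safe) = {n0, n2, n3, n4, n5}
A[~safe U wait]: least fixpoint, start Z0 = Sat(wait) = {n0, n3, n4, n5}, add states in Sat(~safe) with every successor in Z. Z1 = {n0, n2, n3, n4, n5}; fixed.
Sat(A[~safe U wait]) = {n0, n2, n3, n4, n5}
Sat((~full | wait) & A[~safe U wait]) = {n0, n3, n4, n5}
EG ((~full | wait) & A[~safe U wait]): greatest fixpoint, start Z0 = {n0, n3, n4, n5}, keep only states in Sat with some successor in Z. Already a fixed point.
Sat(EG ((~full | wait) & A[~safe U wait])) = {n0, n3, n4, n5}

{n0, n3, n4, n5}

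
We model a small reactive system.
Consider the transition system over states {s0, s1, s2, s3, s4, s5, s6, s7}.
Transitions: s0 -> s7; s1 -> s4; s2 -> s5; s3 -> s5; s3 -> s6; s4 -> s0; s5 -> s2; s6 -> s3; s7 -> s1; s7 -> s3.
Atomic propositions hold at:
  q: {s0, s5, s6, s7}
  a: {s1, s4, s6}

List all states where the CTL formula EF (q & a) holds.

Sat(q & a) = {s6}
EF (q & a): least fixpoint, start Z0 = {s6}, add states with some successor in Z. Z1 = {s3, s6}; Z2 = {s3, s6, s7}; Z3 = {s0, s3, s6, s7}; Z4 = {s0, s3, s4, s6, s7}; Z5 = {s0, s1, s3, s4, s6, s7}; fixed.
Sat(EF (q & a)) = {s0, s1, s3, s4, s6, s7}

{s0, s1, s3, s4, s6, s7}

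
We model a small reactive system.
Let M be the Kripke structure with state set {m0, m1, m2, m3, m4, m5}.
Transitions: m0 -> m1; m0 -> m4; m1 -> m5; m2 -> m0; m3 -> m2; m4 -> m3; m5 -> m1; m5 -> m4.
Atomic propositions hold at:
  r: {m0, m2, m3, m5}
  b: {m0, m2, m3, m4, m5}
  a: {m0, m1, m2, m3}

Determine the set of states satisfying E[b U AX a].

Sat(AX a) = {s : every successor in {m0, m1, m2, m3}} = {m2, m3, m4}
E[b U AX a]: least fixpoint, start Z0 = Sat(AX a) = {m2, m3, m4}, add states in Sat(b) with some successor in Z. Z1 = {m0, m2, m3, m4, m5}; fixed.
Sat(E[b U AX a]) = {m0, m2, m3, m4, m5}

{m0, m2, m3, m4, m5}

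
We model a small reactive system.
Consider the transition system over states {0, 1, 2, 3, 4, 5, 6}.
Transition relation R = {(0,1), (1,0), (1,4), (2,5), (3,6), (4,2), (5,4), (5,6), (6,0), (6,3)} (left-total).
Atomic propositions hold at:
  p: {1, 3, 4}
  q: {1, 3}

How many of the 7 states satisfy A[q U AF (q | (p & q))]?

4

Sat(p & q) = {1, 3}
Sat(q | (p & q)) = {1, 3}
AF (q | (p & q)): least fixpoint, start Z0 = {1, 3}, add states with every successor in Z. Z1 = {0, 1, 3}; Z2 = {0, 1, 3, 6}; fixed.
Sat(AF (q | (p & q))) = {0, 1, 3, 6}
A[q U AF (q | (p & q))]: least fixpoint, start Z0 = Sat(AF (q | (p & q))) = {0, 1, 3, 6}, add states in Sat(q) with every successor in Z. Already a fixed point.
Sat(A[q U AF (q | (p & q))]) = {0, 1, 3, 6}
|Sat(A[q U AF (q | (p & q))])| = |{0, 1, 3, 6}| = 4.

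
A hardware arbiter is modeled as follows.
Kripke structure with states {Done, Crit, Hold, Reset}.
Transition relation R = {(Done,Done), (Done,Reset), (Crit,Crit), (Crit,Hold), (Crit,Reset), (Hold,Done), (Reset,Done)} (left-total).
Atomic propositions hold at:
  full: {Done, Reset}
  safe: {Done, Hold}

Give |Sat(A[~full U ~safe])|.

2

Sat(~full) = {Crit, Hold}
Sat(~safe) = {Crit, Reset}
A[~full U ~safe]: least fixpoint, start Z0 = Sat(~safe) = {Crit, Reset}, add states in Sat(~full) with every successor in Z. Already a fixed point.
Sat(A[~full U ~safe]) = {Crit, Reset}
|Sat(A[~full U ~safe])| = |{Crit, Reset}| = 2.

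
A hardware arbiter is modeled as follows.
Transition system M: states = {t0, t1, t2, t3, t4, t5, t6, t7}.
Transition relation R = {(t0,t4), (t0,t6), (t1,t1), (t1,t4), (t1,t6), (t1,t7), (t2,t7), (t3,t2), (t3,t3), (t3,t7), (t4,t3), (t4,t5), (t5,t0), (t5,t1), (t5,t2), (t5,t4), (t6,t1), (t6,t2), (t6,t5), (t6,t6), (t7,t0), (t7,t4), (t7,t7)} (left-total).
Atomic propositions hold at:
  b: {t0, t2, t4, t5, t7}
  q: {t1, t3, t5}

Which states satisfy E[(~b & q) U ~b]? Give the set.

{t1, t3, t6}

Sat(~b) = {t1, t3, t6}
Sat(~b & q) = {t1, t3}
E[(~b & q) U ~b]: least fixpoint, start Z0 = Sat(~b) = {t1, t3, t6}, add states in Sat(~b & q) with some successor in Z. Already a fixed point.
Sat(E[(~b & q) U ~b]) = {t1, t3, t6}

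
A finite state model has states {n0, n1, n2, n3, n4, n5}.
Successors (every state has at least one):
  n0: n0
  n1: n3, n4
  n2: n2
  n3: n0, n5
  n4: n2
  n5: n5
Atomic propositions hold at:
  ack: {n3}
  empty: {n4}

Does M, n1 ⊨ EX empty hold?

Yes

Sat(EX empty) = {s : some successor in {n4}} = {n1}
n1 ∈ Sat(EX empty) = {n1}, so the formula holds at n1.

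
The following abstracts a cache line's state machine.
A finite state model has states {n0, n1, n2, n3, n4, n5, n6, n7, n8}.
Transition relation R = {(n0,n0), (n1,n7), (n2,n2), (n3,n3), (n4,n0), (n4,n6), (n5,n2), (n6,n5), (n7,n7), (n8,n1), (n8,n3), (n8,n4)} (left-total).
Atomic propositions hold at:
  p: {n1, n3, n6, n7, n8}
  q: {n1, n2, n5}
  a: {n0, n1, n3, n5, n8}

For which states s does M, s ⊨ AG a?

{n0, n3}

AG a: greatest fixpoint, start Z0 = {n0, n1, n3, n5, n8}, keep only states in Sat with every successor in Z. Z1 = {n0, n3}; fixed.
Sat(AG a) = {n0, n3}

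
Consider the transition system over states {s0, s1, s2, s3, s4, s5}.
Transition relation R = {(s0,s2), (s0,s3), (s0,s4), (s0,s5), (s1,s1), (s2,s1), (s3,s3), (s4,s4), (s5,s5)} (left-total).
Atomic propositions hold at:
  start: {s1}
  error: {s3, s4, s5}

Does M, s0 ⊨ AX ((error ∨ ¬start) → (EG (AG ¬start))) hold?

No

Sat(¬start) = {s0, s2, s3, s4, s5}
Sat(error ∨ ¬start) = {s0, s2, s3, s4, s5}
AG ¬start: greatest fixpoint, start Z0 = {s0, s2, s3, s4, s5}, keep only states in Sat with every successor in Z. Z1 = {s0, s3, s4, s5}; Z2 = {s3, s4, s5}; fixed.
Sat(AG ¬start) = {s3, s4, s5}
EG (AG ¬start): greatest fixpoint, start Z0 = {s3, s4, s5}, keep only states in Sat with some successor in Z. Already a fixed point.
Sat(EG (AG ¬start)) = {s3, s4, s5}
Sat((error ∨ ¬start) → (EG (AG ¬start))) = {s1, s3, s4, s5}
Sat(AX ((error ∨ ¬start) → (EG (AG ¬start)))) = {s : every successor in {s1, s3, s4, s5}} = {s1, s2, s3, s4, s5}
s0 ∉ Sat(AX ((error ∨ ¬start) → (EG (AG ¬start)))) = {s1, s2, s3, s4, s5}, so the formula does not hold at s0.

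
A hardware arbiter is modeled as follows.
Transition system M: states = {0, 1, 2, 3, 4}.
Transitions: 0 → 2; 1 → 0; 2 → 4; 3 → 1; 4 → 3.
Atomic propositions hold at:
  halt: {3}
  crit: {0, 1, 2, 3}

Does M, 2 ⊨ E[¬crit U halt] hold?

Sat(¬crit) = {4}
E[¬crit U halt]: least fixpoint, start Z0 = Sat(halt) = {3}, add states in Sat(¬crit) with some successor in Z. Z1 = {3, 4}; fixed.
Sat(E[¬crit U halt]) = {3, 4}
2 ∉ Sat(E[¬crit U halt]) = {3, 4}, so the formula does not hold at 2.

No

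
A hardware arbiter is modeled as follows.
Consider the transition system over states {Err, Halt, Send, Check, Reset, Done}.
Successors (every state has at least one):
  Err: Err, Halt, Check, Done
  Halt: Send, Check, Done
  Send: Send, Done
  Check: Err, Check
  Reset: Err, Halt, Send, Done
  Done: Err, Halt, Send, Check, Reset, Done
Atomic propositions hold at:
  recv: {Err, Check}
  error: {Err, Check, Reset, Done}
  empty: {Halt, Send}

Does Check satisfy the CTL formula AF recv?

AF recv: least fixpoint, start Z0 = {Err, Check}, add states with every successor in Z. Already a fixed point.
Sat(AF recv) = {Err, Check}
Check ∈ Sat(AF recv) = {Err, Check}, so the formula holds at Check.

Yes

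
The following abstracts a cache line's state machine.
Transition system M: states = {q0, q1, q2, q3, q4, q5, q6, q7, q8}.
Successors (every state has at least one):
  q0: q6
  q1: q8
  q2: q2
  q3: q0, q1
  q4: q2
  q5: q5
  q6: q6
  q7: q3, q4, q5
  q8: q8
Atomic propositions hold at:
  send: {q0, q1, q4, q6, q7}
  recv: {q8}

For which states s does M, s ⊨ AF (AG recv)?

AG recv: greatest fixpoint, start Z0 = {q8}, keep only states in Sat with every successor in Z. Already a fixed point.
Sat(AG recv) = {q8}
AF (AG recv): least fixpoint, start Z0 = {q8}, add states with every successor in Z. Z1 = {q1, q8}; fixed.
Sat(AF (AG recv)) = {q1, q8}

{q1, q8}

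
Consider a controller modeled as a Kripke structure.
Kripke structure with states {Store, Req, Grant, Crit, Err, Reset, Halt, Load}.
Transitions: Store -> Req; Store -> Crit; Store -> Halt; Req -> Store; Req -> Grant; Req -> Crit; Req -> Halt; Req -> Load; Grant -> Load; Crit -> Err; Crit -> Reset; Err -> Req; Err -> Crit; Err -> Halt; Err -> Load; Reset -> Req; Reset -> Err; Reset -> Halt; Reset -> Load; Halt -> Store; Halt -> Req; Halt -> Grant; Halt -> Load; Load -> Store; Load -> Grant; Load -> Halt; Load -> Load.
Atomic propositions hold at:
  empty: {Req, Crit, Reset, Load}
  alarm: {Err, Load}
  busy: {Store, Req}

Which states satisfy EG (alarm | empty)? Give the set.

Sat(alarm | empty) = {Req, Crit, Err, Reset, Load}
EG (alarm | empty): greatest fixpoint, start Z0 = {Req, Crit, Err, Reset, Load}, keep only states in Sat with some successor in Z. Already a fixed point.
Sat(EG (alarm | empty)) = {Req, Crit, Err, Reset, Load}

{Req, Crit, Err, Reset, Load}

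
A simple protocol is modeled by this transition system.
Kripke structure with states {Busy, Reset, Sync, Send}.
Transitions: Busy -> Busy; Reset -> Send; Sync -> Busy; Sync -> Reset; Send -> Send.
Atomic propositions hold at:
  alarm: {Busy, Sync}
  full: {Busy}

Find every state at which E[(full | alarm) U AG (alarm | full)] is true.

Sat(full | alarm) = {Busy, Sync}
Sat(alarm | full) = {Busy, Sync}
AG (alarm | full): greatest fixpoint, start Z0 = {Busy, Sync}, keep only states in Sat with every successor in Z. Z1 = {Busy}; fixed.
Sat(AG (alarm | full)) = {Busy}
E[(full | alarm) U AG (alarm | full)]: least fixpoint, start Z0 = Sat(AG (alarm | full)) = {Busy}, add states in Sat(full | alarm) with some successor in Z. Z1 = {Busy, Sync}; fixed.
Sat(E[(full | alarm) U AG (alarm | full)]) = {Busy, Sync}

{Busy, Sync}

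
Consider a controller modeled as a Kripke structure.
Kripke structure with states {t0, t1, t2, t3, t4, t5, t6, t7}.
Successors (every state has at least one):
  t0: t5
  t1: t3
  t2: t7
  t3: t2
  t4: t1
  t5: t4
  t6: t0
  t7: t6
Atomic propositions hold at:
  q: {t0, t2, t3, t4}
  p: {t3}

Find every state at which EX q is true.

{t1, t3, t5, t6}

Sat(EX q) = {s : some successor in {t0, t2, t3, t4}} = {t1, t3, t5, t6}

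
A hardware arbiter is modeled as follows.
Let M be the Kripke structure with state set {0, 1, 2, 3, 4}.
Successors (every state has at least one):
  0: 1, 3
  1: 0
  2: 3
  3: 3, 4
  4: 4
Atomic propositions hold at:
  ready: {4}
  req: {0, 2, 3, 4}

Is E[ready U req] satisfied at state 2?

E[ready U req]: least fixpoint, start Z0 = Sat(req) = {0, 2, 3, 4}, add states in Sat(ready) with some successor in Z. Already a fixed point.
Sat(E[ready U req]) = {0, 2, 3, 4}
2 ∈ Sat(E[ready U req]) = {0, 2, 3, 4}, so the formula holds at 2.

Yes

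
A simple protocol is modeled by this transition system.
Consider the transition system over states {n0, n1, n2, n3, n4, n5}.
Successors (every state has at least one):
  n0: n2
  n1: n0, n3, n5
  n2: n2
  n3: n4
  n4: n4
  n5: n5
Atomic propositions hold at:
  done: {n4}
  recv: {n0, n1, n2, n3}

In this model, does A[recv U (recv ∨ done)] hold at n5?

Sat(recv ∨ done) = {n0, n1, n2, n3, n4}
A[recv U (recv ∨ done)]: least fixpoint, start Z0 = Sat((recv ∨ done)) = {n0, n1, n2, n3, n4}, add states in Sat(recv) with every successor in Z. Already a fixed point.
Sat(A[recv U (recv ∨ done)]) = {n0, n1, n2, n3, n4}
n5 ∉ Sat(A[recv U (recv ∨ done)]) = {n0, n1, n2, n3, n4}, so the formula does not hold at n5.

No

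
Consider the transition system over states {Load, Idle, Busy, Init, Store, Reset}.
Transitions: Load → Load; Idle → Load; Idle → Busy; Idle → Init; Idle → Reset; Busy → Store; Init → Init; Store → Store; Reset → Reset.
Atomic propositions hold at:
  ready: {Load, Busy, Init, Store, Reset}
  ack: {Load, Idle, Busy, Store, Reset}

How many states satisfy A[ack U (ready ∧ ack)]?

4

Sat(ready ∧ ack) = {Load, Busy, Store, Reset}
A[ack U (ready ∧ ack)]: least fixpoint, start Z0 = Sat((ready ∧ ack)) = {Load, Busy, Store, Reset}, add states in Sat(ack) with every successor in Z. Already a fixed point.
Sat(A[ack U (ready ∧ ack)]) = {Load, Busy, Store, Reset}
|Sat(A[ack U (ready ∧ ack)])| = |{Load, Busy, Store, Reset}| = 4.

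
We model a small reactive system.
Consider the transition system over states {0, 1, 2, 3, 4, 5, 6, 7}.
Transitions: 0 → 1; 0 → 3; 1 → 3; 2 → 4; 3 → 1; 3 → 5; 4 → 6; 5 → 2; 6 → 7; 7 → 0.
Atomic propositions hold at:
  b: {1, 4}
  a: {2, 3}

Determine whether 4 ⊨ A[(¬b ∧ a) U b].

Yes

Sat(¬b) = {0, 2, 3, 5, 6, 7}
Sat(¬b ∧ a) = {2, 3}
A[(¬b ∧ a) U b]: least fixpoint, start Z0 = Sat(b) = {1, 4}, add states in Sat(¬b ∧ a) with every successor in Z. Z1 = {1, 2, 4}; fixed.
Sat(A[(¬b ∧ a) U b]) = {1, 2, 4}
4 ∈ Sat(A[(¬b ∧ a) U b]) = {1, 2, 4}, so the formula holds at 4.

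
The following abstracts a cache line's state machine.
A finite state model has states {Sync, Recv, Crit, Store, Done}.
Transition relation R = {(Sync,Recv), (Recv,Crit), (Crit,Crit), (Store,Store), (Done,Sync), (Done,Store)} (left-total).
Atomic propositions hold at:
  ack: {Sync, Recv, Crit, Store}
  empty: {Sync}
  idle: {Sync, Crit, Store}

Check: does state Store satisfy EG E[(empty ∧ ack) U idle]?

Sat(empty ∧ ack) = {Sync}
E[(empty ∧ ack) U idle]: least fixpoint, start Z0 = Sat(idle) = {Sync, Crit, Store}, add states in Sat(empty ∧ ack) with some successor in Z. Already a fixed point.
Sat(E[(empty ∧ ack) U idle]) = {Sync, Crit, Store}
EG E[(empty ∧ ack) U idle]: greatest fixpoint, start Z0 = {Sync, Crit, Store}, keep only states in Sat with some successor in Z. Z1 = {Crit, Store}; fixed.
Sat(EG E[(empty ∧ ack) U idle]) = {Crit, Store}
Store ∈ Sat(EG E[(empty ∧ ack) U idle]) = {Crit, Store}, so the formula holds at Store.

Yes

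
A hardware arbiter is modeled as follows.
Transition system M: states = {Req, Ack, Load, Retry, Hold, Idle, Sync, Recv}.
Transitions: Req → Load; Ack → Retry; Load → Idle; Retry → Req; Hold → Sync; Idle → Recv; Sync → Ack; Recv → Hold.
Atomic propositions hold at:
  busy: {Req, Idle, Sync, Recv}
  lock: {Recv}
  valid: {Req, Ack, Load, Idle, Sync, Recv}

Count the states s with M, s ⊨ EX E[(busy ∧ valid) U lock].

Sat(busy ∧ valid) = {Req, Idle, Sync, Recv}
E[(busy ∧ valid) U lock]: least fixpoint, start Z0 = Sat(lock) = {Recv}, add states in Sat(busy ∧ valid) with some successor in Z. Z1 = {Idle, Recv}; fixed.
Sat(E[(busy ∧ valid) U lock]) = {Idle, Recv}
Sat(EX E[(busy ∧ valid) U lock]) = {s : some successor in {Idle, Recv}} = {Load, Idle}
|Sat(EX E[(busy ∧ valid) U lock])| = |{Load, Idle}| = 2.

2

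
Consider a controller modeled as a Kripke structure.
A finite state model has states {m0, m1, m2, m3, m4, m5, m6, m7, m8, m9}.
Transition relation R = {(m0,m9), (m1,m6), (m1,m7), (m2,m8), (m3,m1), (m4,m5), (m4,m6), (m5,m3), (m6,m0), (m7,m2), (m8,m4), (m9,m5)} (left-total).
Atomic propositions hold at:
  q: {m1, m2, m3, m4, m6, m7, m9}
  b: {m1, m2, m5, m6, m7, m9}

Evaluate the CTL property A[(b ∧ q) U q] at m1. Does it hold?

Sat(b ∧ q) = {m1, m2, m6, m7, m9}
A[(b ∧ q) U q]: least fixpoint, start Z0 = Sat(q) = {m1, m2, m3, m4, m6, m7, m9}, add states in Sat(b ∧ q) with every successor in Z. Already a fixed point.
Sat(A[(b ∧ q) U q]) = {m1, m2, m3, m4, m6, m7, m9}
m1 ∈ Sat(A[(b ∧ q) U q]) = {m1, m2, m3, m4, m6, m7, m9}, so the formula holds at m1.

Yes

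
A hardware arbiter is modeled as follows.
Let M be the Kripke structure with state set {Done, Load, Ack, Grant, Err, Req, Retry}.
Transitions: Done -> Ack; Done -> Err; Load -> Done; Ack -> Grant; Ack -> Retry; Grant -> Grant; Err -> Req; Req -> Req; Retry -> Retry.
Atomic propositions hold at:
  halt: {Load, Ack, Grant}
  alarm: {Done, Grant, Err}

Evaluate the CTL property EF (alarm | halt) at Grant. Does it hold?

Yes

Sat(alarm | halt) = {Done, Load, Ack, Grant, Err}
EF (alarm | halt): least fixpoint, start Z0 = {Done, Load, Ack, Grant, Err}, add states with some successor in Z. Already a fixed point.
Sat(EF (alarm | halt)) = {Done, Load, Ack, Grant, Err}
Grant ∈ Sat(EF (alarm | halt)) = {Done, Load, Ack, Grant, Err}, so the formula holds at Grant.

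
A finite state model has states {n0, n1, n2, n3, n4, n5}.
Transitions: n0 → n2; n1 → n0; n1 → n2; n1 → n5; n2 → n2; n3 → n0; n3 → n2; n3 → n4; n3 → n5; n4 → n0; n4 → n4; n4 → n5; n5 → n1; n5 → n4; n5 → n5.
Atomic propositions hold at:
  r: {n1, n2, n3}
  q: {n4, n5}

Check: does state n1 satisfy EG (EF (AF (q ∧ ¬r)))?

Sat(¬r) = {n0, n4, n5}
Sat(q ∧ ¬r) = {n4, n5}
AF (q ∧ ¬r): least fixpoint, start Z0 = {n4, n5}, add states with every successor in Z. Already a fixed point.
Sat(AF (q ∧ ¬r)) = {n4, n5}
EF (AF (q ∧ ¬r)): least fixpoint, start Z0 = {n4, n5}, add states with some successor in Z. Z1 = {n1, n3, n4, n5}; fixed.
Sat(EF (AF (q ∧ ¬r))) = {n1, n3, n4, n5}
EG (EF (AF (q ∧ ¬r))): greatest fixpoint, start Z0 = {n1, n3, n4, n5}, keep only states in Sat with some successor in Z. Already a fixed point.
Sat(EG (EF (AF (q ∧ ¬r)))) = {n1, n3, n4, n5}
n1 ∈ Sat(EG (EF (AF (q ∧ ¬r)))) = {n1, n3, n4, n5}, so the formula holds at n1.

Yes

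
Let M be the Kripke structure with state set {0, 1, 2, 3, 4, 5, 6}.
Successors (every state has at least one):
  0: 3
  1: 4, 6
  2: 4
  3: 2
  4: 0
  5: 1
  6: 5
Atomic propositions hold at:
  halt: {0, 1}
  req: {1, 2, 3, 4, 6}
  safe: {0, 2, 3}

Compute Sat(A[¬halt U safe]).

{0, 2, 3, 4}

Sat(¬halt) = {2, 3, 4, 5, 6}
A[¬halt U safe]: least fixpoint, start Z0 = Sat(safe) = {0, 2, 3}, add states in Sat(¬halt) with every successor in Z. Z1 = {0, 2, 3, 4}; fixed.
Sat(A[¬halt U safe]) = {0, 2, 3, 4}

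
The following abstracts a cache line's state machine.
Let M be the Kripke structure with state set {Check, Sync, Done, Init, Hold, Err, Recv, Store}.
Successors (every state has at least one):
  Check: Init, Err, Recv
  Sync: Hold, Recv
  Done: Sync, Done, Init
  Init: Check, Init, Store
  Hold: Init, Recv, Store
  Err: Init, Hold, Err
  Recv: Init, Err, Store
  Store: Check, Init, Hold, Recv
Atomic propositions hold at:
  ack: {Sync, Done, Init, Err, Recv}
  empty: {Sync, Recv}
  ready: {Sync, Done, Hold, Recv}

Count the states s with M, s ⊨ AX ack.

2

Sat(AX ack) = {s : every successor in {Sync, Done, Init, Err, Recv}} = {Check, Done}
|Sat(AX ack)| = |{Check, Done}| = 2.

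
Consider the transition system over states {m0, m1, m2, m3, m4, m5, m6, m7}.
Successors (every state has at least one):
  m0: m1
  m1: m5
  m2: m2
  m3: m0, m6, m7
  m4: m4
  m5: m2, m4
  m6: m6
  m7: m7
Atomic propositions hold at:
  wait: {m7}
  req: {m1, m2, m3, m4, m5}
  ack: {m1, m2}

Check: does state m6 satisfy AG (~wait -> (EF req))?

No

Sat(~wait) = {m0, m1, m2, m3, m4, m5, m6}
EF req: least fixpoint, start Z0 = {m1, m2, m3, m4, m5}, add states with some successor in Z. Z1 = {m0, m1, m2, m3, m4, m5}; fixed.
Sat(EF req) = {m0, m1, m2, m3, m4, m5}
Sat(~wait -> (EF req)) = {m0, m1, m2, m3, m4, m5, m7}
AG (~wait -> (EF req)): greatest fixpoint, start Z0 = {m0, m1, m2, m3, m4, m5, m7}, keep only states in Sat with every successor in Z. Z1 = {m0, m1, m2, m4, m5, m7}; fixed.
Sat(AG (~wait -> (EF req))) = {m0, m1, m2, m4, m5, m7}
m6 ∉ Sat(AG (~wait -> (EF req))) = {m0, m1, m2, m4, m5, m7}, so the formula does not hold at m6.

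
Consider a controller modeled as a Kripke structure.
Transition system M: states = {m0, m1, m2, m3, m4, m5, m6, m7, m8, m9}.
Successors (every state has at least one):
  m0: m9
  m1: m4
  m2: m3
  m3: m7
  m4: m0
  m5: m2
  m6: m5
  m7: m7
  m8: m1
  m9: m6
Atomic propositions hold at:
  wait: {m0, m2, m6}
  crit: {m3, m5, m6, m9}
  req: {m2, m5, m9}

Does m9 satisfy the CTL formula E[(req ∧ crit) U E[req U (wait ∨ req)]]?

Sat(req ∧ crit) = {m5, m9}
Sat(wait ∨ req) = {m0, m2, m5, m6, m9}
E[req U (wait ∨ req)]: least fixpoint, start Z0 = Sat((wait ∨ req)) = {m0, m2, m5, m6, m9}, add states in Sat(req) with some successor in Z. Already a fixed point.
Sat(E[req U (wait ∨ req)]) = {m0, m2, m5, m6, m9}
E[(req ∧ crit) U E[req U (wait ∨ req)]]: least fixpoint, start Z0 = Sat(E[req U (wait ∨ req)]) = {m0, m2, m5, m6, m9}, add states in Sat(req ∧ crit) with some successor in Z. Already a fixed point.
Sat(E[(req ∧ crit) U E[req U (wait ∨ req)]]) = {m0, m2, m5, m6, m9}
m9 ∈ Sat(E[(req ∧ crit) U E[req U (wait ∨ req)]]) = {m0, m2, m5, m6, m9}, so the formula holds at m9.

Yes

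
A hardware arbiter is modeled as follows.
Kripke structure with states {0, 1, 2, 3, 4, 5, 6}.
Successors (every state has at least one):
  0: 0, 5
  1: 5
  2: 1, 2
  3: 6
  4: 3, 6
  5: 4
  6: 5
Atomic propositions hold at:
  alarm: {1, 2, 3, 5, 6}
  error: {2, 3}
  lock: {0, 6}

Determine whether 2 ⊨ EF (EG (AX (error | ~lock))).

Yes

Sat(~lock) = {1, 2, 3, 4, 5}
Sat(error | ~lock) = {1, 2, 3, 4, 5}
Sat(AX (error | ~lock)) = {s : every successor in {1, 2, 3, 4, 5}} = {1, 2, 5, 6}
EG (AX (error | ~lock)): greatest fixpoint, start Z0 = {1, 2, 5, 6}, keep only states in Sat with some successor in Z. Z1 = {1, 2, 6}; Z2 = {2}; fixed.
Sat(EG (AX (error | ~lock))) = {2}
EF (EG (AX (error | ~lock))): least fixpoint, start Z0 = {2}, add states with some successor in Z. Already a fixed point.
Sat(EF (EG (AX (error | ~lock)))) = {2}
2 ∈ Sat(EF (EG (AX (error | ~lock)))) = {2}, so the formula holds at 2.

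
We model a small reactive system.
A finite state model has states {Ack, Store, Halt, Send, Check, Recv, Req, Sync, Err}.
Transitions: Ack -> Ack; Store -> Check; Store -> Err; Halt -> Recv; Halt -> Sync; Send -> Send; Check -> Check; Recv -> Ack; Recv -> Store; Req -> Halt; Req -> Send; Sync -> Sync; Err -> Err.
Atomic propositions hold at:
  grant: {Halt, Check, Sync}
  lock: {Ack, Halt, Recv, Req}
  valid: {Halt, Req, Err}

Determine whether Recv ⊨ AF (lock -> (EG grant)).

No

EG grant: greatest fixpoint, start Z0 = {Halt, Check, Sync}, keep only states in Sat with some successor in Z. Already a fixed point.
Sat(EG grant) = {Halt, Check, Sync}
Sat(lock -> (EG grant)) = {Store, Halt, Send, Check, Sync, Err}
AF (lock -> (EG grant)): least fixpoint, start Z0 = {Store, Halt, Send, Check, Sync, Err}, add states with every successor in Z. Z1 = {Store, Halt, Send, Check, Req, Sync, Err}; fixed.
Sat(AF (lock -> (EG grant))) = {Store, Halt, Send, Check, Req, Sync, Err}
Recv ∉ Sat(AF (lock -> (EG grant))) = {Store, Halt, Send, Check, Req, Sync, Err}, so the formula does not hold at Recv.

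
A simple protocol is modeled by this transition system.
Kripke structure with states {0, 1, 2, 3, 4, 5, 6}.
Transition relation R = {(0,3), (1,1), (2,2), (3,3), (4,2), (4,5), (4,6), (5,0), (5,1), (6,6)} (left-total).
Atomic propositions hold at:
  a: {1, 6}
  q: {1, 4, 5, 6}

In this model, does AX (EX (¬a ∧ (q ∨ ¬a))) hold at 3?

Yes

Sat(¬a) = {0, 2, 3, 4, 5}
Sat(q ∨ ¬a) = {0, 1, 2, 3, 4, 5, 6}
Sat(¬a ∧ (q ∨ ¬a)) = {0, 2, 3, 4, 5}
Sat(EX (¬a ∧ (q ∨ ¬a))) = {s : some successor in {0, 2, 3, 4, 5}} = {0, 2, 3, 4, 5}
Sat(AX (EX (¬a ∧ (q ∨ ¬a)))) = {s : every successor in {0, 2, 3, 4, 5}} = {0, 2, 3}
3 ∈ Sat(AX (EX (¬a ∧ (q ∨ ¬a)))) = {0, 2, 3}, so the formula holds at 3.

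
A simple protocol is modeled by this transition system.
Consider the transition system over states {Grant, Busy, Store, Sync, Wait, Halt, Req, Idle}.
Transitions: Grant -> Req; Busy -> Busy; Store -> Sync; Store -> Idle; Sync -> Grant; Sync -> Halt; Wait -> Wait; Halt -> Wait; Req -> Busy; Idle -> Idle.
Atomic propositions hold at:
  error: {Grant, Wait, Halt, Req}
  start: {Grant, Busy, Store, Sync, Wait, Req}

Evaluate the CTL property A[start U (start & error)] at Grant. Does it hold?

Yes

Sat(start & error) = {Grant, Wait, Req}
A[start U (start & error)]: least fixpoint, start Z0 = Sat((start & error)) = {Grant, Wait, Req}, add states in Sat(start) with every successor in Z. Already a fixed point.
Sat(A[start U (start & error)]) = {Grant, Wait, Req}
Grant ∈ Sat(A[start U (start & error)]) = {Grant, Wait, Req}, so the formula holds at Grant.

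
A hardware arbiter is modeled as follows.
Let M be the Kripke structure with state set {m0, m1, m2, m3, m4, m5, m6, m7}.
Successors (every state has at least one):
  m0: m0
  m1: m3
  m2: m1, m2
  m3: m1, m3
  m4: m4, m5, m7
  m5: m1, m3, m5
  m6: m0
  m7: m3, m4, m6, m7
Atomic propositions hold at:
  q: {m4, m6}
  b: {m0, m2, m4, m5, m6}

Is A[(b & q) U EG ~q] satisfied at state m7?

Sat(b & q) = {m4, m6}
Sat(~q) = {m0, m1, m2, m3, m5, m7}
EG ~q: greatest fixpoint, start Z0 = {m0, m1, m2, m3, m5, m7}, keep only states in Sat with some successor in Z. Already a fixed point.
Sat(EG ~q) = {m0, m1, m2, m3, m5, m7}
A[(b & q) U EG ~q]: least fixpoint, start Z0 = Sat(EG ~q) = {m0, m1, m2, m3, m5, m7}, add states in Sat(b & q) with every successor in Z. Z1 = {m0, m1, m2, m3, m5, m6, m7}; fixed.
Sat(A[(b & q) U EG ~q]) = {m0, m1, m2, m3, m5, m6, m7}
m7 ∈ Sat(A[(b & q) U EG ~q]) = {m0, m1, m2, m3, m5, m6, m7}, so the formula holds at m7.

Yes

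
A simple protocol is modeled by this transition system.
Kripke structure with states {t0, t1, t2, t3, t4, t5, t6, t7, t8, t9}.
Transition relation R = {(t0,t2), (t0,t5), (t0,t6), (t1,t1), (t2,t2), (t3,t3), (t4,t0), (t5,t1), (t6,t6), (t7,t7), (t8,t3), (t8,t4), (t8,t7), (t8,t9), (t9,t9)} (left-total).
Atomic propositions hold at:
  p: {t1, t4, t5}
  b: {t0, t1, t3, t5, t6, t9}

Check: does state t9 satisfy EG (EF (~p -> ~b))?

Sat(~p) = {t0, t2, t3, t6, t7, t8, t9}
Sat(~b) = {t2, t4, t7, t8}
Sat(~p -> ~b) = {t1, t2, t4, t5, t7, t8}
EF (~p -> ~b): least fixpoint, start Z0 = {t1, t2, t4, t5, t7, t8}, add states with some successor in Z. Z1 = {t0, t1, t2, t4, t5, t7, t8}; fixed.
Sat(EF (~p -> ~b)) = {t0, t1, t2, t4, t5, t7, t8}
EG (EF (~p -> ~b)): greatest fixpoint, start Z0 = {t0, t1, t2, t4, t5, t7, t8}, keep only states in Sat with some successor in Z. Already a fixed point.
Sat(EG (EF (~p -> ~b))) = {t0, t1, t2, t4, t5, t7, t8}
t9 ∉ Sat(EG (EF (~p -> ~b))) = {t0, t1, t2, t4, t5, t7, t8}, so the formula does not hold at t9.

No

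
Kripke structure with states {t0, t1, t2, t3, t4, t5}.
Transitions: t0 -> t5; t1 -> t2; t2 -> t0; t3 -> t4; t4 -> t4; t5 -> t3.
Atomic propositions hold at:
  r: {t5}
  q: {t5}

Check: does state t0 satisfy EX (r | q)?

Sat(r | q) = {t5}
Sat(EX (r | q)) = {s : some successor in {t5}} = {t0}
t0 ∈ Sat(EX (r | q)) = {t0}, so the formula holds at t0.

Yes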